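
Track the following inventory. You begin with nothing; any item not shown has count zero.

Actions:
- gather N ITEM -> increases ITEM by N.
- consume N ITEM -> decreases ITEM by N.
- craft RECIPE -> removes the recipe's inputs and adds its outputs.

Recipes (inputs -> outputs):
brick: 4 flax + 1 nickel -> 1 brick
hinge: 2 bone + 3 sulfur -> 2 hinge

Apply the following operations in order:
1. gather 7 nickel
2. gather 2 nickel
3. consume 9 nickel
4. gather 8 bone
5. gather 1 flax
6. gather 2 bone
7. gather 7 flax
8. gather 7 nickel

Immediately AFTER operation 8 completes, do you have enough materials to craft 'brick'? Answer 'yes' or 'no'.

Answer: yes

Derivation:
After 1 (gather 7 nickel): nickel=7
After 2 (gather 2 nickel): nickel=9
After 3 (consume 9 nickel): (empty)
After 4 (gather 8 bone): bone=8
After 5 (gather 1 flax): bone=8 flax=1
After 6 (gather 2 bone): bone=10 flax=1
After 7 (gather 7 flax): bone=10 flax=8
After 8 (gather 7 nickel): bone=10 flax=8 nickel=7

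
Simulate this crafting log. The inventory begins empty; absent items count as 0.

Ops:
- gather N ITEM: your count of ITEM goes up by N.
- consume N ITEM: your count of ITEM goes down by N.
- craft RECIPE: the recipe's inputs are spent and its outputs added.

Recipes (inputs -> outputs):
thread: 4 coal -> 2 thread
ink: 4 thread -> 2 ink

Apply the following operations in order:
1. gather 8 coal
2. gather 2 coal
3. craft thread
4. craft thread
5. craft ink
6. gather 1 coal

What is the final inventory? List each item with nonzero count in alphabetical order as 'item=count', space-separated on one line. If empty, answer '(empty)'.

After 1 (gather 8 coal): coal=8
After 2 (gather 2 coal): coal=10
After 3 (craft thread): coal=6 thread=2
After 4 (craft thread): coal=2 thread=4
After 5 (craft ink): coal=2 ink=2
After 6 (gather 1 coal): coal=3 ink=2

Answer: coal=3 ink=2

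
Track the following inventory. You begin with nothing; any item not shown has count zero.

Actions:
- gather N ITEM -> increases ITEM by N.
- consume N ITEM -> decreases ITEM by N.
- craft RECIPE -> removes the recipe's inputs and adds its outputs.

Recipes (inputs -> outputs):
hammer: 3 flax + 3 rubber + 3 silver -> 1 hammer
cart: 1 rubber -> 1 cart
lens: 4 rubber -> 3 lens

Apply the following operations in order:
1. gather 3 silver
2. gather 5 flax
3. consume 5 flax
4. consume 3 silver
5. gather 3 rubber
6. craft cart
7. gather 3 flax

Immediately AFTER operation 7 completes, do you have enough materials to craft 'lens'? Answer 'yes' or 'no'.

After 1 (gather 3 silver): silver=3
After 2 (gather 5 flax): flax=5 silver=3
After 3 (consume 5 flax): silver=3
After 4 (consume 3 silver): (empty)
After 5 (gather 3 rubber): rubber=3
After 6 (craft cart): cart=1 rubber=2
After 7 (gather 3 flax): cart=1 flax=3 rubber=2

Answer: no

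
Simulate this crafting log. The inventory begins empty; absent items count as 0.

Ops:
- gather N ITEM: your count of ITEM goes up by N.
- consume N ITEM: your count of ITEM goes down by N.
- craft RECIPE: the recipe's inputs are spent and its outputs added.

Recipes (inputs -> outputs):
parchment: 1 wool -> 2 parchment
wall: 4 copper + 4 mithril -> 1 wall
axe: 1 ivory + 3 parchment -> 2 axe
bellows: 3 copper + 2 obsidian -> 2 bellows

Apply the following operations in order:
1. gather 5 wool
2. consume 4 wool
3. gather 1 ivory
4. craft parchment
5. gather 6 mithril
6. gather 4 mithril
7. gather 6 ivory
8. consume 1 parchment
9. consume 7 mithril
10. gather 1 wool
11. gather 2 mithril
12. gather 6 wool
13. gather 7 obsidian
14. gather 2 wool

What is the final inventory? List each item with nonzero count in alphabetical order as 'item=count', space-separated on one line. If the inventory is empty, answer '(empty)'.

Answer: ivory=7 mithril=5 obsidian=7 parchment=1 wool=9

Derivation:
After 1 (gather 5 wool): wool=5
After 2 (consume 4 wool): wool=1
After 3 (gather 1 ivory): ivory=1 wool=1
After 4 (craft parchment): ivory=1 parchment=2
After 5 (gather 6 mithril): ivory=1 mithril=6 parchment=2
After 6 (gather 4 mithril): ivory=1 mithril=10 parchment=2
After 7 (gather 6 ivory): ivory=7 mithril=10 parchment=2
After 8 (consume 1 parchment): ivory=7 mithril=10 parchment=1
After 9 (consume 7 mithril): ivory=7 mithril=3 parchment=1
After 10 (gather 1 wool): ivory=7 mithril=3 parchment=1 wool=1
After 11 (gather 2 mithril): ivory=7 mithril=5 parchment=1 wool=1
After 12 (gather 6 wool): ivory=7 mithril=5 parchment=1 wool=7
After 13 (gather 7 obsidian): ivory=7 mithril=5 obsidian=7 parchment=1 wool=7
After 14 (gather 2 wool): ivory=7 mithril=5 obsidian=7 parchment=1 wool=9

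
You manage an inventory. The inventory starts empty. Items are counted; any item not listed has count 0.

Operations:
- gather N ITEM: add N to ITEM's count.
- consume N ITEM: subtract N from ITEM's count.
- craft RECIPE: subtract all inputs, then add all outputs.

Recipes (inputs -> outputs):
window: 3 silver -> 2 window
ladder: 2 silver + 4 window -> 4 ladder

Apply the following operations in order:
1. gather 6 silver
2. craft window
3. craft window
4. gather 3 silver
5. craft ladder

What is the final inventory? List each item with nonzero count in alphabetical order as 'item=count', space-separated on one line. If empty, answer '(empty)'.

After 1 (gather 6 silver): silver=6
After 2 (craft window): silver=3 window=2
After 3 (craft window): window=4
After 4 (gather 3 silver): silver=3 window=4
After 5 (craft ladder): ladder=4 silver=1

Answer: ladder=4 silver=1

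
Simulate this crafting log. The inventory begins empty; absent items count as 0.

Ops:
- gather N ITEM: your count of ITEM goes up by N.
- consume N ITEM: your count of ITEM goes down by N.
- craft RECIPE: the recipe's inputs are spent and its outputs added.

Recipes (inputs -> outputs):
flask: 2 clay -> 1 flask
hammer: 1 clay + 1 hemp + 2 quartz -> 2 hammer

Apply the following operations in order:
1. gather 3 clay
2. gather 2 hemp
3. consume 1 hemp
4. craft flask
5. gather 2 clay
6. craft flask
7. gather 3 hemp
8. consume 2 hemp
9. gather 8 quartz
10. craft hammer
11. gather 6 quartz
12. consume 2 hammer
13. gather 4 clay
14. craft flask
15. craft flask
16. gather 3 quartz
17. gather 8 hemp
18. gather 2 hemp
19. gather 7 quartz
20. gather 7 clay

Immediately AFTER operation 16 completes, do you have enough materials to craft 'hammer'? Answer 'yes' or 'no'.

Answer: no

Derivation:
After 1 (gather 3 clay): clay=3
After 2 (gather 2 hemp): clay=3 hemp=2
After 3 (consume 1 hemp): clay=3 hemp=1
After 4 (craft flask): clay=1 flask=1 hemp=1
After 5 (gather 2 clay): clay=3 flask=1 hemp=1
After 6 (craft flask): clay=1 flask=2 hemp=1
After 7 (gather 3 hemp): clay=1 flask=2 hemp=4
After 8 (consume 2 hemp): clay=1 flask=2 hemp=2
After 9 (gather 8 quartz): clay=1 flask=2 hemp=2 quartz=8
After 10 (craft hammer): flask=2 hammer=2 hemp=1 quartz=6
After 11 (gather 6 quartz): flask=2 hammer=2 hemp=1 quartz=12
After 12 (consume 2 hammer): flask=2 hemp=1 quartz=12
After 13 (gather 4 clay): clay=4 flask=2 hemp=1 quartz=12
After 14 (craft flask): clay=2 flask=3 hemp=1 quartz=12
After 15 (craft flask): flask=4 hemp=1 quartz=12
After 16 (gather 3 quartz): flask=4 hemp=1 quartz=15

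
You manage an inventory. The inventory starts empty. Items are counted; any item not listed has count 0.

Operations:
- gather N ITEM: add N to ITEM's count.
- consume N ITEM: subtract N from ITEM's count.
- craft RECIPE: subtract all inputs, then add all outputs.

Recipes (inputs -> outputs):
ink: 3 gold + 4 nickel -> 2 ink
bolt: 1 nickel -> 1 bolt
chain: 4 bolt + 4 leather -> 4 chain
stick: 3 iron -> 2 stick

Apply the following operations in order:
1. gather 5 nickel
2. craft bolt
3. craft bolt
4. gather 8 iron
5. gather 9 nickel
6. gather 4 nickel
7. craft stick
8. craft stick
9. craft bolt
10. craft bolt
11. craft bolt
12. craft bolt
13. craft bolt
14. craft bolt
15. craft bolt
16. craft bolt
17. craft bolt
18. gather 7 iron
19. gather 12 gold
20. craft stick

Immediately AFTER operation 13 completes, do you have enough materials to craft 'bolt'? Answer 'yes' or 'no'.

Answer: yes

Derivation:
After 1 (gather 5 nickel): nickel=5
After 2 (craft bolt): bolt=1 nickel=4
After 3 (craft bolt): bolt=2 nickel=3
After 4 (gather 8 iron): bolt=2 iron=8 nickel=3
After 5 (gather 9 nickel): bolt=2 iron=8 nickel=12
After 6 (gather 4 nickel): bolt=2 iron=8 nickel=16
After 7 (craft stick): bolt=2 iron=5 nickel=16 stick=2
After 8 (craft stick): bolt=2 iron=2 nickel=16 stick=4
After 9 (craft bolt): bolt=3 iron=2 nickel=15 stick=4
After 10 (craft bolt): bolt=4 iron=2 nickel=14 stick=4
After 11 (craft bolt): bolt=5 iron=2 nickel=13 stick=4
After 12 (craft bolt): bolt=6 iron=2 nickel=12 stick=4
After 13 (craft bolt): bolt=7 iron=2 nickel=11 stick=4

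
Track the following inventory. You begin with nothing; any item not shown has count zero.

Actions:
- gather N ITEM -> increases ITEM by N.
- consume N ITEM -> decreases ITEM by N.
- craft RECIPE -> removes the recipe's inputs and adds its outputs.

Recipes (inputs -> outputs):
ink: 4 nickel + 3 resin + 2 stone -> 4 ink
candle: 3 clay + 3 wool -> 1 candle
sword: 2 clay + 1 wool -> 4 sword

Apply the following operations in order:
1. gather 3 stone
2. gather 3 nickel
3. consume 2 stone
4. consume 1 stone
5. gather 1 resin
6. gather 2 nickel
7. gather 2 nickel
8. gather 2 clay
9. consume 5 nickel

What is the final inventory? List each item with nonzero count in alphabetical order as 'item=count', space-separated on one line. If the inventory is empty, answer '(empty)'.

Answer: clay=2 nickel=2 resin=1

Derivation:
After 1 (gather 3 stone): stone=3
After 2 (gather 3 nickel): nickel=3 stone=3
After 3 (consume 2 stone): nickel=3 stone=1
After 4 (consume 1 stone): nickel=3
After 5 (gather 1 resin): nickel=3 resin=1
After 6 (gather 2 nickel): nickel=5 resin=1
After 7 (gather 2 nickel): nickel=7 resin=1
After 8 (gather 2 clay): clay=2 nickel=7 resin=1
After 9 (consume 5 nickel): clay=2 nickel=2 resin=1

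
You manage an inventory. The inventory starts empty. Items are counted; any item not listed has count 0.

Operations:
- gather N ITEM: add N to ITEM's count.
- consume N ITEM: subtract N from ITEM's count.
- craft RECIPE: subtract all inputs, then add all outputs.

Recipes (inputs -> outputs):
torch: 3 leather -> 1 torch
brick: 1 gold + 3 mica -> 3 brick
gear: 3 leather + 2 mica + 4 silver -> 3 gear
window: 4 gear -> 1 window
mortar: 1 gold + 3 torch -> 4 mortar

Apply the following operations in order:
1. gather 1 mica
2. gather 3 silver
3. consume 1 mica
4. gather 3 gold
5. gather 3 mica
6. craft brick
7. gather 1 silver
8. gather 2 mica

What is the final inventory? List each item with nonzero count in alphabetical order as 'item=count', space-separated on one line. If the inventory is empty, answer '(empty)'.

Answer: brick=3 gold=2 mica=2 silver=4

Derivation:
After 1 (gather 1 mica): mica=1
After 2 (gather 3 silver): mica=1 silver=3
After 3 (consume 1 mica): silver=3
After 4 (gather 3 gold): gold=3 silver=3
After 5 (gather 3 mica): gold=3 mica=3 silver=3
After 6 (craft brick): brick=3 gold=2 silver=3
After 7 (gather 1 silver): brick=3 gold=2 silver=4
After 8 (gather 2 mica): brick=3 gold=2 mica=2 silver=4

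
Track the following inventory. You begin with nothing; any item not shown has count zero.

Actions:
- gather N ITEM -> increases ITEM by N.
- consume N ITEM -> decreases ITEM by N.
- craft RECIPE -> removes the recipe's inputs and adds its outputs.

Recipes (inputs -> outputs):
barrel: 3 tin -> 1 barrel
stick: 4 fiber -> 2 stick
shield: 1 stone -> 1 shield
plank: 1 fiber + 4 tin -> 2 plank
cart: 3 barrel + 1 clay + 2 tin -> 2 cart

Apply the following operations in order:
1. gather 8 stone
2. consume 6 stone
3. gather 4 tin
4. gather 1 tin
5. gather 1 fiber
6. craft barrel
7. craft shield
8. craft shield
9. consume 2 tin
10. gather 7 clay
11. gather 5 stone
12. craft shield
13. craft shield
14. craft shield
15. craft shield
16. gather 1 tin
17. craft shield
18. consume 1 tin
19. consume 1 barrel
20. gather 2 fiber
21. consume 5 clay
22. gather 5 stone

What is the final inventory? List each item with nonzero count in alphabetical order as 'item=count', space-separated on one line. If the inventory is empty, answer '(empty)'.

After 1 (gather 8 stone): stone=8
After 2 (consume 6 stone): stone=2
After 3 (gather 4 tin): stone=2 tin=4
After 4 (gather 1 tin): stone=2 tin=5
After 5 (gather 1 fiber): fiber=1 stone=2 tin=5
After 6 (craft barrel): barrel=1 fiber=1 stone=2 tin=2
After 7 (craft shield): barrel=1 fiber=1 shield=1 stone=1 tin=2
After 8 (craft shield): barrel=1 fiber=1 shield=2 tin=2
After 9 (consume 2 tin): barrel=1 fiber=1 shield=2
After 10 (gather 7 clay): barrel=1 clay=7 fiber=1 shield=2
After 11 (gather 5 stone): barrel=1 clay=7 fiber=1 shield=2 stone=5
After 12 (craft shield): barrel=1 clay=7 fiber=1 shield=3 stone=4
After 13 (craft shield): barrel=1 clay=7 fiber=1 shield=4 stone=3
After 14 (craft shield): barrel=1 clay=7 fiber=1 shield=5 stone=2
After 15 (craft shield): barrel=1 clay=7 fiber=1 shield=6 stone=1
After 16 (gather 1 tin): barrel=1 clay=7 fiber=1 shield=6 stone=1 tin=1
After 17 (craft shield): barrel=1 clay=7 fiber=1 shield=7 tin=1
After 18 (consume 1 tin): barrel=1 clay=7 fiber=1 shield=7
After 19 (consume 1 barrel): clay=7 fiber=1 shield=7
After 20 (gather 2 fiber): clay=7 fiber=3 shield=7
After 21 (consume 5 clay): clay=2 fiber=3 shield=7
After 22 (gather 5 stone): clay=2 fiber=3 shield=7 stone=5

Answer: clay=2 fiber=3 shield=7 stone=5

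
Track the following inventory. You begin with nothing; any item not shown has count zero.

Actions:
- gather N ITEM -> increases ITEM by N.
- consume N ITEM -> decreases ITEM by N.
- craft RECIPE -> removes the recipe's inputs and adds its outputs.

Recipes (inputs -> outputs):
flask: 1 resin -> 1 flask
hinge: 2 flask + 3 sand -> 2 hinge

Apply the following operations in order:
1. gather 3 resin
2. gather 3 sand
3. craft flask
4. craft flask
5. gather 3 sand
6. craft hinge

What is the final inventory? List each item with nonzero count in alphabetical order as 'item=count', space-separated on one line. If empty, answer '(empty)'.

Answer: hinge=2 resin=1 sand=3

Derivation:
After 1 (gather 3 resin): resin=3
After 2 (gather 3 sand): resin=3 sand=3
After 3 (craft flask): flask=1 resin=2 sand=3
After 4 (craft flask): flask=2 resin=1 sand=3
After 5 (gather 3 sand): flask=2 resin=1 sand=6
After 6 (craft hinge): hinge=2 resin=1 sand=3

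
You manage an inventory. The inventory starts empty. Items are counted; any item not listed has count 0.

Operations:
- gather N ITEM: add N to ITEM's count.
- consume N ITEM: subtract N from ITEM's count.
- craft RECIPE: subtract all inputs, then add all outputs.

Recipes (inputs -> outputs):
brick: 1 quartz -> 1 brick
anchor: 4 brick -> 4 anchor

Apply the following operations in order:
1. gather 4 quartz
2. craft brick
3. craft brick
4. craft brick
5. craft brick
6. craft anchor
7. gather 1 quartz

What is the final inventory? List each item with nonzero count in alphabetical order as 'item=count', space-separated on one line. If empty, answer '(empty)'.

After 1 (gather 4 quartz): quartz=4
After 2 (craft brick): brick=1 quartz=3
After 3 (craft brick): brick=2 quartz=2
After 4 (craft brick): brick=3 quartz=1
After 5 (craft brick): brick=4
After 6 (craft anchor): anchor=4
After 7 (gather 1 quartz): anchor=4 quartz=1

Answer: anchor=4 quartz=1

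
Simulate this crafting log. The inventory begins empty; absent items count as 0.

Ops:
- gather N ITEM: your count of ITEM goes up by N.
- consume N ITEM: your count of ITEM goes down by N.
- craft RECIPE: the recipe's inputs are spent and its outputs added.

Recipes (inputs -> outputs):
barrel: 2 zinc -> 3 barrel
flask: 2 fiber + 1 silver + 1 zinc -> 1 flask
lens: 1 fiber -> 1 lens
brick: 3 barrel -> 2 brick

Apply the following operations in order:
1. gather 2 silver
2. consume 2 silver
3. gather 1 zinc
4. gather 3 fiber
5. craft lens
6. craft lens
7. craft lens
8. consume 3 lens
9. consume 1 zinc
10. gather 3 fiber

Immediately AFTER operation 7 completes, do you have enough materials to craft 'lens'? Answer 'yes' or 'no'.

Answer: no

Derivation:
After 1 (gather 2 silver): silver=2
After 2 (consume 2 silver): (empty)
After 3 (gather 1 zinc): zinc=1
After 4 (gather 3 fiber): fiber=3 zinc=1
After 5 (craft lens): fiber=2 lens=1 zinc=1
After 6 (craft lens): fiber=1 lens=2 zinc=1
After 7 (craft lens): lens=3 zinc=1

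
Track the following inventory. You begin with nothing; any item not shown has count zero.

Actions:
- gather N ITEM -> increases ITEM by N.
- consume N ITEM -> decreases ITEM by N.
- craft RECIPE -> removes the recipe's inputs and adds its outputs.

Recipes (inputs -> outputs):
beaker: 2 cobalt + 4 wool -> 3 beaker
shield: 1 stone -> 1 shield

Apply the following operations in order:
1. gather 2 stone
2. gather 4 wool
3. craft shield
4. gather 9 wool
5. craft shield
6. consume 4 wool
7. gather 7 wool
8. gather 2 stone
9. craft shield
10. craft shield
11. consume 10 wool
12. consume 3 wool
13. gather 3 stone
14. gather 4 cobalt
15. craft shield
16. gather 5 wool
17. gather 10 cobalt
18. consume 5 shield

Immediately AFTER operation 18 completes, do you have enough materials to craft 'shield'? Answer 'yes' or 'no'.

After 1 (gather 2 stone): stone=2
After 2 (gather 4 wool): stone=2 wool=4
After 3 (craft shield): shield=1 stone=1 wool=4
After 4 (gather 9 wool): shield=1 stone=1 wool=13
After 5 (craft shield): shield=2 wool=13
After 6 (consume 4 wool): shield=2 wool=9
After 7 (gather 7 wool): shield=2 wool=16
After 8 (gather 2 stone): shield=2 stone=2 wool=16
After 9 (craft shield): shield=3 stone=1 wool=16
After 10 (craft shield): shield=4 wool=16
After 11 (consume 10 wool): shield=4 wool=6
After 12 (consume 3 wool): shield=4 wool=3
After 13 (gather 3 stone): shield=4 stone=3 wool=3
After 14 (gather 4 cobalt): cobalt=4 shield=4 stone=3 wool=3
After 15 (craft shield): cobalt=4 shield=5 stone=2 wool=3
After 16 (gather 5 wool): cobalt=4 shield=5 stone=2 wool=8
After 17 (gather 10 cobalt): cobalt=14 shield=5 stone=2 wool=8
After 18 (consume 5 shield): cobalt=14 stone=2 wool=8

Answer: yes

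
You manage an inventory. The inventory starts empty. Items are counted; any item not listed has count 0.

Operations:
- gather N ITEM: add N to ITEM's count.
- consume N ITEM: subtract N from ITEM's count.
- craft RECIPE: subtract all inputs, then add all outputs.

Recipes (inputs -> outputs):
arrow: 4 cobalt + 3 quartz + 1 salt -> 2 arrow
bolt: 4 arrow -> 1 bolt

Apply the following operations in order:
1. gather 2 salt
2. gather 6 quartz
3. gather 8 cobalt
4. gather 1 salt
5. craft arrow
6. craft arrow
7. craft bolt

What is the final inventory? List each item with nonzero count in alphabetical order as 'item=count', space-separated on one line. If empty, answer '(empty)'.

After 1 (gather 2 salt): salt=2
After 2 (gather 6 quartz): quartz=6 salt=2
After 3 (gather 8 cobalt): cobalt=8 quartz=6 salt=2
After 4 (gather 1 salt): cobalt=8 quartz=6 salt=3
After 5 (craft arrow): arrow=2 cobalt=4 quartz=3 salt=2
After 6 (craft arrow): arrow=4 salt=1
After 7 (craft bolt): bolt=1 salt=1

Answer: bolt=1 salt=1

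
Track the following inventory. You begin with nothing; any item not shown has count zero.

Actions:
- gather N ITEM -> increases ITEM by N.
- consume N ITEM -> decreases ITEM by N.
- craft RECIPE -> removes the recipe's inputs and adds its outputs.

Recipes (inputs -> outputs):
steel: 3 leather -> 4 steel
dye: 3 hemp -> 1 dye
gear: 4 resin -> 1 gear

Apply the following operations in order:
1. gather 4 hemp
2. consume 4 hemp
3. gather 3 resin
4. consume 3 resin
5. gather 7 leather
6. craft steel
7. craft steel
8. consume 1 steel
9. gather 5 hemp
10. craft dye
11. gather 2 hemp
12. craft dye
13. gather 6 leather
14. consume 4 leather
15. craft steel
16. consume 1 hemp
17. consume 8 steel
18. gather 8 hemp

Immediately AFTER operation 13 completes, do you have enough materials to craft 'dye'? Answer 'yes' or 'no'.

Answer: no

Derivation:
After 1 (gather 4 hemp): hemp=4
After 2 (consume 4 hemp): (empty)
After 3 (gather 3 resin): resin=3
After 4 (consume 3 resin): (empty)
After 5 (gather 7 leather): leather=7
After 6 (craft steel): leather=4 steel=4
After 7 (craft steel): leather=1 steel=8
After 8 (consume 1 steel): leather=1 steel=7
After 9 (gather 5 hemp): hemp=5 leather=1 steel=7
After 10 (craft dye): dye=1 hemp=2 leather=1 steel=7
After 11 (gather 2 hemp): dye=1 hemp=4 leather=1 steel=7
After 12 (craft dye): dye=2 hemp=1 leather=1 steel=7
After 13 (gather 6 leather): dye=2 hemp=1 leather=7 steel=7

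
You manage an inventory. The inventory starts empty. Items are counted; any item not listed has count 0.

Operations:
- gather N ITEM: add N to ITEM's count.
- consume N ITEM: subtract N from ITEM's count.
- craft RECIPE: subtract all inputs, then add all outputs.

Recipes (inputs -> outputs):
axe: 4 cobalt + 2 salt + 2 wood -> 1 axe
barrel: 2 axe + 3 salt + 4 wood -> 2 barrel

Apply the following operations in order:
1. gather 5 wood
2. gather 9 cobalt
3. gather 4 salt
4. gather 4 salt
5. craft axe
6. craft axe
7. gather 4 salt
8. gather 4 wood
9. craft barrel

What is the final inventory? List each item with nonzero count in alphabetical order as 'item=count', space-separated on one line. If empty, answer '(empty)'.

After 1 (gather 5 wood): wood=5
After 2 (gather 9 cobalt): cobalt=9 wood=5
After 3 (gather 4 salt): cobalt=9 salt=4 wood=5
After 4 (gather 4 salt): cobalt=9 salt=8 wood=5
After 5 (craft axe): axe=1 cobalt=5 salt=6 wood=3
After 6 (craft axe): axe=2 cobalt=1 salt=4 wood=1
After 7 (gather 4 salt): axe=2 cobalt=1 salt=8 wood=1
After 8 (gather 4 wood): axe=2 cobalt=1 salt=8 wood=5
After 9 (craft barrel): barrel=2 cobalt=1 salt=5 wood=1

Answer: barrel=2 cobalt=1 salt=5 wood=1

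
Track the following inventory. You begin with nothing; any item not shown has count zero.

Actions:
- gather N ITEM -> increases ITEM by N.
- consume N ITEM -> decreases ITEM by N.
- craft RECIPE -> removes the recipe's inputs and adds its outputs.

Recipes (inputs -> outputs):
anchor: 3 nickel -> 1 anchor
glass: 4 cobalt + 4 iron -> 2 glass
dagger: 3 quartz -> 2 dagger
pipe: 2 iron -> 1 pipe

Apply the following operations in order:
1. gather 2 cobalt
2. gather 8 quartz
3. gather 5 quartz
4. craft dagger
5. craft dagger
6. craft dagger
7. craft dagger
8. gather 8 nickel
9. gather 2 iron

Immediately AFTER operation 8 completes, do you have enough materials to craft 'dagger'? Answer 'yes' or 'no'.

After 1 (gather 2 cobalt): cobalt=2
After 2 (gather 8 quartz): cobalt=2 quartz=8
After 3 (gather 5 quartz): cobalt=2 quartz=13
After 4 (craft dagger): cobalt=2 dagger=2 quartz=10
After 5 (craft dagger): cobalt=2 dagger=4 quartz=7
After 6 (craft dagger): cobalt=2 dagger=6 quartz=4
After 7 (craft dagger): cobalt=2 dagger=8 quartz=1
After 8 (gather 8 nickel): cobalt=2 dagger=8 nickel=8 quartz=1

Answer: no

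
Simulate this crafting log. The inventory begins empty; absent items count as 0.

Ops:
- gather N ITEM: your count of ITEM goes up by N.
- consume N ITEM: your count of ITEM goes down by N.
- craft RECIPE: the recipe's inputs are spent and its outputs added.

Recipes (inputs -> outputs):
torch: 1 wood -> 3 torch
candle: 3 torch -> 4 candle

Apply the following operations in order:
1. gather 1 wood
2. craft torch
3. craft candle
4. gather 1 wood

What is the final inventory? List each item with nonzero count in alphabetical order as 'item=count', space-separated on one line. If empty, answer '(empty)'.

After 1 (gather 1 wood): wood=1
After 2 (craft torch): torch=3
After 3 (craft candle): candle=4
After 4 (gather 1 wood): candle=4 wood=1

Answer: candle=4 wood=1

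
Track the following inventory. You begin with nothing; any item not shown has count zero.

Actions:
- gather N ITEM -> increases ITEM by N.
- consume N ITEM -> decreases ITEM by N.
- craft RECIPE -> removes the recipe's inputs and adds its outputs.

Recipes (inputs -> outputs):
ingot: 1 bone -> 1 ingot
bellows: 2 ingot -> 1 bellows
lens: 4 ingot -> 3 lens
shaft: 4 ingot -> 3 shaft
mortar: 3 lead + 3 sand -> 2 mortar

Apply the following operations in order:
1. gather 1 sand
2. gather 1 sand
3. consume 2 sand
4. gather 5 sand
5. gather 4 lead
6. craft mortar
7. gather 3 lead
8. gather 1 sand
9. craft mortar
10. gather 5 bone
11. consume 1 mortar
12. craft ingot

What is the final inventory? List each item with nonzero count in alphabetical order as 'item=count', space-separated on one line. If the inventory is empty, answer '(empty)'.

Answer: bone=4 ingot=1 lead=1 mortar=3

Derivation:
After 1 (gather 1 sand): sand=1
After 2 (gather 1 sand): sand=2
After 3 (consume 2 sand): (empty)
After 4 (gather 5 sand): sand=5
After 5 (gather 4 lead): lead=4 sand=5
After 6 (craft mortar): lead=1 mortar=2 sand=2
After 7 (gather 3 lead): lead=4 mortar=2 sand=2
After 8 (gather 1 sand): lead=4 mortar=2 sand=3
After 9 (craft mortar): lead=1 mortar=4
After 10 (gather 5 bone): bone=5 lead=1 mortar=4
After 11 (consume 1 mortar): bone=5 lead=1 mortar=3
After 12 (craft ingot): bone=4 ingot=1 lead=1 mortar=3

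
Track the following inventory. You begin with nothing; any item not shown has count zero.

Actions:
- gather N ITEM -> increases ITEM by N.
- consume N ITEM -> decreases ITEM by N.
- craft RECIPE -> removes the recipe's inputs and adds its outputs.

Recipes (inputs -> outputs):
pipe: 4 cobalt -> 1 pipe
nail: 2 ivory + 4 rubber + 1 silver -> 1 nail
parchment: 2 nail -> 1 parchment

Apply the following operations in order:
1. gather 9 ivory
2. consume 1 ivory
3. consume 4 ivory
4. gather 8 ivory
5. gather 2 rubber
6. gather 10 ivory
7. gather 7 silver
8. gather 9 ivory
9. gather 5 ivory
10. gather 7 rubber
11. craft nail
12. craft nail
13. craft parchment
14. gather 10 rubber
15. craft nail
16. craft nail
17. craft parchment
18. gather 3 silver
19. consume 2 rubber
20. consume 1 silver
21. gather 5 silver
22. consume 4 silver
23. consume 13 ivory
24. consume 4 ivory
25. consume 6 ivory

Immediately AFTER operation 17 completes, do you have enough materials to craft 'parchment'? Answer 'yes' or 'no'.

After 1 (gather 9 ivory): ivory=9
After 2 (consume 1 ivory): ivory=8
After 3 (consume 4 ivory): ivory=4
After 4 (gather 8 ivory): ivory=12
After 5 (gather 2 rubber): ivory=12 rubber=2
After 6 (gather 10 ivory): ivory=22 rubber=2
After 7 (gather 7 silver): ivory=22 rubber=2 silver=7
After 8 (gather 9 ivory): ivory=31 rubber=2 silver=7
After 9 (gather 5 ivory): ivory=36 rubber=2 silver=7
After 10 (gather 7 rubber): ivory=36 rubber=9 silver=7
After 11 (craft nail): ivory=34 nail=1 rubber=5 silver=6
After 12 (craft nail): ivory=32 nail=2 rubber=1 silver=5
After 13 (craft parchment): ivory=32 parchment=1 rubber=1 silver=5
After 14 (gather 10 rubber): ivory=32 parchment=1 rubber=11 silver=5
After 15 (craft nail): ivory=30 nail=1 parchment=1 rubber=7 silver=4
After 16 (craft nail): ivory=28 nail=2 parchment=1 rubber=3 silver=3
After 17 (craft parchment): ivory=28 parchment=2 rubber=3 silver=3

Answer: no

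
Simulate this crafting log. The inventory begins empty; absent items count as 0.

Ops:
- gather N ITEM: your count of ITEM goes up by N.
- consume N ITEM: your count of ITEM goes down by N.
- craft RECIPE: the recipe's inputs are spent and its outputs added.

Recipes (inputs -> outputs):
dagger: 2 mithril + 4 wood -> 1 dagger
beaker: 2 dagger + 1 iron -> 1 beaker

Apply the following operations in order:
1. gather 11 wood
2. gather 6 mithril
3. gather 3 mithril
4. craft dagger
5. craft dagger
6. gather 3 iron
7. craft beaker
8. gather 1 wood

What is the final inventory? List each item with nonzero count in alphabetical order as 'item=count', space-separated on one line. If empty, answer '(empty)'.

After 1 (gather 11 wood): wood=11
After 2 (gather 6 mithril): mithril=6 wood=11
After 3 (gather 3 mithril): mithril=9 wood=11
After 4 (craft dagger): dagger=1 mithril=7 wood=7
After 5 (craft dagger): dagger=2 mithril=5 wood=3
After 6 (gather 3 iron): dagger=2 iron=3 mithril=5 wood=3
After 7 (craft beaker): beaker=1 iron=2 mithril=5 wood=3
After 8 (gather 1 wood): beaker=1 iron=2 mithril=5 wood=4

Answer: beaker=1 iron=2 mithril=5 wood=4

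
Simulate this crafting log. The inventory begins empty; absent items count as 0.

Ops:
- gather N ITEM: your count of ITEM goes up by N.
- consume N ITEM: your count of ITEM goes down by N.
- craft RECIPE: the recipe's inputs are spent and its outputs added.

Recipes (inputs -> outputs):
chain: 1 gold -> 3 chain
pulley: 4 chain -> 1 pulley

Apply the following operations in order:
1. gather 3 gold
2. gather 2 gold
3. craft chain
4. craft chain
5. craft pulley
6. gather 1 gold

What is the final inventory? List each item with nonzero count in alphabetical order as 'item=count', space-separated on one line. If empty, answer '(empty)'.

Answer: chain=2 gold=4 pulley=1

Derivation:
After 1 (gather 3 gold): gold=3
After 2 (gather 2 gold): gold=5
After 3 (craft chain): chain=3 gold=4
After 4 (craft chain): chain=6 gold=3
After 5 (craft pulley): chain=2 gold=3 pulley=1
After 6 (gather 1 gold): chain=2 gold=4 pulley=1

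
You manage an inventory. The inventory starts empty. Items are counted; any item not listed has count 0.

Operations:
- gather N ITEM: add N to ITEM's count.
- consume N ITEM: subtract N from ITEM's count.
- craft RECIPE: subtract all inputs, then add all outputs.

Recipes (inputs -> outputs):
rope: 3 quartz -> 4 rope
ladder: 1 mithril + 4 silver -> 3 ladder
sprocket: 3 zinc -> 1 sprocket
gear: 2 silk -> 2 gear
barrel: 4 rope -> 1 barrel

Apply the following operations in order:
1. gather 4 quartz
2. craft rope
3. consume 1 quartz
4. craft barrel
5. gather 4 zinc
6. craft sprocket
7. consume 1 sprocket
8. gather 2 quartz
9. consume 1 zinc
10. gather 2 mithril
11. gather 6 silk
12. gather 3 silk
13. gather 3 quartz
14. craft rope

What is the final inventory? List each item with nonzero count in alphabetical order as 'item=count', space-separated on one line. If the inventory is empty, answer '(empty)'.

Answer: barrel=1 mithril=2 quartz=2 rope=4 silk=9

Derivation:
After 1 (gather 4 quartz): quartz=4
After 2 (craft rope): quartz=1 rope=4
After 3 (consume 1 quartz): rope=4
After 4 (craft barrel): barrel=1
After 5 (gather 4 zinc): barrel=1 zinc=4
After 6 (craft sprocket): barrel=1 sprocket=1 zinc=1
After 7 (consume 1 sprocket): barrel=1 zinc=1
After 8 (gather 2 quartz): barrel=1 quartz=2 zinc=1
After 9 (consume 1 zinc): barrel=1 quartz=2
After 10 (gather 2 mithril): barrel=1 mithril=2 quartz=2
After 11 (gather 6 silk): barrel=1 mithril=2 quartz=2 silk=6
After 12 (gather 3 silk): barrel=1 mithril=2 quartz=2 silk=9
After 13 (gather 3 quartz): barrel=1 mithril=2 quartz=5 silk=9
After 14 (craft rope): barrel=1 mithril=2 quartz=2 rope=4 silk=9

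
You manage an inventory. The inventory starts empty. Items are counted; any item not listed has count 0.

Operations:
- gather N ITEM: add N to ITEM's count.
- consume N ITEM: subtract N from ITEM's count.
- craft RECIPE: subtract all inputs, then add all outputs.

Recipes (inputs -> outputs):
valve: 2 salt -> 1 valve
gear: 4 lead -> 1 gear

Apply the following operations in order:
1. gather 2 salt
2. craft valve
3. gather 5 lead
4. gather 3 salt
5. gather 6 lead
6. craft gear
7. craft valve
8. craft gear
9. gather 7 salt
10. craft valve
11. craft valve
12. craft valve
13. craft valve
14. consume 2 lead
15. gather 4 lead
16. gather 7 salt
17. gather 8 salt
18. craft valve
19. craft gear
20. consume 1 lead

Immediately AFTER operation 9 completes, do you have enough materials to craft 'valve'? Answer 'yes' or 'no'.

After 1 (gather 2 salt): salt=2
After 2 (craft valve): valve=1
After 3 (gather 5 lead): lead=5 valve=1
After 4 (gather 3 salt): lead=5 salt=3 valve=1
After 5 (gather 6 lead): lead=11 salt=3 valve=1
After 6 (craft gear): gear=1 lead=7 salt=3 valve=1
After 7 (craft valve): gear=1 lead=7 salt=1 valve=2
After 8 (craft gear): gear=2 lead=3 salt=1 valve=2
After 9 (gather 7 salt): gear=2 lead=3 salt=8 valve=2

Answer: yes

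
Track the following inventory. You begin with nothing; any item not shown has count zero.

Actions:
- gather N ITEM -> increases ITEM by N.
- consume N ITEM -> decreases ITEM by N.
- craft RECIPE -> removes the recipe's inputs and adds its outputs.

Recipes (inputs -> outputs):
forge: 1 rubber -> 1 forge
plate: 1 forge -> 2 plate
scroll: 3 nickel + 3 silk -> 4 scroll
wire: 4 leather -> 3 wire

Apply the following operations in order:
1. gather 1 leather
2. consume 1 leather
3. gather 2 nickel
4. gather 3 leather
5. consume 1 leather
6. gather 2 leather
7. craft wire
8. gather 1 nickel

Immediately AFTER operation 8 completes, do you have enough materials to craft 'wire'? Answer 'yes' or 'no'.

Answer: no

Derivation:
After 1 (gather 1 leather): leather=1
After 2 (consume 1 leather): (empty)
After 3 (gather 2 nickel): nickel=2
After 4 (gather 3 leather): leather=3 nickel=2
After 5 (consume 1 leather): leather=2 nickel=2
After 6 (gather 2 leather): leather=4 nickel=2
After 7 (craft wire): nickel=2 wire=3
After 8 (gather 1 nickel): nickel=3 wire=3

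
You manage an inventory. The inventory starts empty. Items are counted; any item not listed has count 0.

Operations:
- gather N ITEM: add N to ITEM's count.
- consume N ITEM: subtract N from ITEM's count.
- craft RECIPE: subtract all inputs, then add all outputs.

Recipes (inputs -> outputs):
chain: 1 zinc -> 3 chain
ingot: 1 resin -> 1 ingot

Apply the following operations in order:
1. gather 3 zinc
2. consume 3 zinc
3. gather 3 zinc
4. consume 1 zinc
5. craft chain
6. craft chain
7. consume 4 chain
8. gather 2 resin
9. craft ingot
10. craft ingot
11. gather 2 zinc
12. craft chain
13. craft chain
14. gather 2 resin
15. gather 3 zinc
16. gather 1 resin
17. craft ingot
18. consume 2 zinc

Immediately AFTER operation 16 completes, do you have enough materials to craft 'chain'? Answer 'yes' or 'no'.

After 1 (gather 3 zinc): zinc=3
After 2 (consume 3 zinc): (empty)
After 3 (gather 3 zinc): zinc=3
After 4 (consume 1 zinc): zinc=2
After 5 (craft chain): chain=3 zinc=1
After 6 (craft chain): chain=6
After 7 (consume 4 chain): chain=2
After 8 (gather 2 resin): chain=2 resin=2
After 9 (craft ingot): chain=2 ingot=1 resin=1
After 10 (craft ingot): chain=2 ingot=2
After 11 (gather 2 zinc): chain=2 ingot=2 zinc=2
After 12 (craft chain): chain=5 ingot=2 zinc=1
After 13 (craft chain): chain=8 ingot=2
After 14 (gather 2 resin): chain=8 ingot=2 resin=2
After 15 (gather 3 zinc): chain=8 ingot=2 resin=2 zinc=3
After 16 (gather 1 resin): chain=8 ingot=2 resin=3 zinc=3

Answer: yes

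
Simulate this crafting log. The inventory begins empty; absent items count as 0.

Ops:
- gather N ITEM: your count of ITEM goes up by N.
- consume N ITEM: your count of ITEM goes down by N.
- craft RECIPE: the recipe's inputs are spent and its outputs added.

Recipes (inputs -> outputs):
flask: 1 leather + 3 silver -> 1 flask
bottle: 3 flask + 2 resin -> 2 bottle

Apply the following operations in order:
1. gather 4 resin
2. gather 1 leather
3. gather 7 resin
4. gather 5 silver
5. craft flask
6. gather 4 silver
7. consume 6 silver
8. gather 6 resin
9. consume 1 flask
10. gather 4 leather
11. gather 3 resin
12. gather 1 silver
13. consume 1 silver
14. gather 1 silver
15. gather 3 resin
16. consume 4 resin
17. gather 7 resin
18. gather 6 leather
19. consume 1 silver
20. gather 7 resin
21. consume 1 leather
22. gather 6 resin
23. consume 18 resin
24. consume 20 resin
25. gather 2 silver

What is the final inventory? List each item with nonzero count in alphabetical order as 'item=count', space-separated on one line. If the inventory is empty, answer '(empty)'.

After 1 (gather 4 resin): resin=4
After 2 (gather 1 leather): leather=1 resin=4
After 3 (gather 7 resin): leather=1 resin=11
After 4 (gather 5 silver): leather=1 resin=11 silver=5
After 5 (craft flask): flask=1 resin=11 silver=2
After 6 (gather 4 silver): flask=1 resin=11 silver=6
After 7 (consume 6 silver): flask=1 resin=11
After 8 (gather 6 resin): flask=1 resin=17
After 9 (consume 1 flask): resin=17
After 10 (gather 4 leather): leather=4 resin=17
After 11 (gather 3 resin): leather=4 resin=20
After 12 (gather 1 silver): leather=4 resin=20 silver=1
After 13 (consume 1 silver): leather=4 resin=20
After 14 (gather 1 silver): leather=4 resin=20 silver=1
After 15 (gather 3 resin): leather=4 resin=23 silver=1
After 16 (consume 4 resin): leather=4 resin=19 silver=1
After 17 (gather 7 resin): leather=4 resin=26 silver=1
After 18 (gather 6 leather): leather=10 resin=26 silver=1
After 19 (consume 1 silver): leather=10 resin=26
After 20 (gather 7 resin): leather=10 resin=33
After 21 (consume 1 leather): leather=9 resin=33
After 22 (gather 6 resin): leather=9 resin=39
After 23 (consume 18 resin): leather=9 resin=21
After 24 (consume 20 resin): leather=9 resin=1
After 25 (gather 2 silver): leather=9 resin=1 silver=2

Answer: leather=9 resin=1 silver=2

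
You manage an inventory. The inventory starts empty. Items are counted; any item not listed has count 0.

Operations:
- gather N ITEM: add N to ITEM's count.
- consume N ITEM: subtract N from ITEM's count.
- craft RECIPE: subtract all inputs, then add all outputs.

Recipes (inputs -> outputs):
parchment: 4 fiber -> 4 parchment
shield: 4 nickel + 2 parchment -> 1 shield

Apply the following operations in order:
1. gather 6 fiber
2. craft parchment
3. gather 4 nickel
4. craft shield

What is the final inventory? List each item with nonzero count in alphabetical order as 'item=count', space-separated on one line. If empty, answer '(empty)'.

After 1 (gather 6 fiber): fiber=6
After 2 (craft parchment): fiber=2 parchment=4
After 3 (gather 4 nickel): fiber=2 nickel=4 parchment=4
After 4 (craft shield): fiber=2 parchment=2 shield=1

Answer: fiber=2 parchment=2 shield=1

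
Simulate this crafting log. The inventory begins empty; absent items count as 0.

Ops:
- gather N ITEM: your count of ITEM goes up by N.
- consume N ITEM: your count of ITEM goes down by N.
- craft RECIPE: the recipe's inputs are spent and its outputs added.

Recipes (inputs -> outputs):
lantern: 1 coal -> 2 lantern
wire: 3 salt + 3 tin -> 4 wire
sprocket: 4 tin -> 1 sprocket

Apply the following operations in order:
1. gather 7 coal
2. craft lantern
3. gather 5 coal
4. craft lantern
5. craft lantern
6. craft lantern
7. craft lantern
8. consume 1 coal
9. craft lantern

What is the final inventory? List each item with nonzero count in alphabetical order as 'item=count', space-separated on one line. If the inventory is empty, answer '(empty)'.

After 1 (gather 7 coal): coal=7
After 2 (craft lantern): coal=6 lantern=2
After 3 (gather 5 coal): coal=11 lantern=2
After 4 (craft lantern): coal=10 lantern=4
After 5 (craft lantern): coal=9 lantern=6
After 6 (craft lantern): coal=8 lantern=8
After 7 (craft lantern): coal=7 lantern=10
After 8 (consume 1 coal): coal=6 lantern=10
After 9 (craft lantern): coal=5 lantern=12

Answer: coal=5 lantern=12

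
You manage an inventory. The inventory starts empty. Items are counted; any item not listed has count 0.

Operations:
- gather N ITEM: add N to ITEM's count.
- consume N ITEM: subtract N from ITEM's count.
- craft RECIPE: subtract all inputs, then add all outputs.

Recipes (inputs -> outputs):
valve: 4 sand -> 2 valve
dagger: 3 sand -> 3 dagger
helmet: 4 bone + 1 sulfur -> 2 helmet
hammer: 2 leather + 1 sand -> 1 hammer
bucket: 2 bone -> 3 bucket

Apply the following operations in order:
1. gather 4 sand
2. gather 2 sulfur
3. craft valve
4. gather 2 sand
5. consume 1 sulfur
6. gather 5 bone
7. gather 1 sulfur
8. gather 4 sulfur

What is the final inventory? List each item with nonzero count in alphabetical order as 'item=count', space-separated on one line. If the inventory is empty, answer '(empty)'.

Answer: bone=5 sand=2 sulfur=6 valve=2

Derivation:
After 1 (gather 4 sand): sand=4
After 2 (gather 2 sulfur): sand=4 sulfur=2
After 3 (craft valve): sulfur=2 valve=2
After 4 (gather 2 sand): sand=2 sulfur=2 valve=2
After 5 (consume 1 sulfur): sand=2 sulfur=1 valve=2
After 6 (gather 5 bone): bone=5 sand=2 sulfur=1 valve=2
After 7 (gather 1 sulfur): bone=5 sand=2 sulfur=2 valve=2
After 8 (gather 4 sulfur): bone=5 sand=2 sulfur=6 valve=2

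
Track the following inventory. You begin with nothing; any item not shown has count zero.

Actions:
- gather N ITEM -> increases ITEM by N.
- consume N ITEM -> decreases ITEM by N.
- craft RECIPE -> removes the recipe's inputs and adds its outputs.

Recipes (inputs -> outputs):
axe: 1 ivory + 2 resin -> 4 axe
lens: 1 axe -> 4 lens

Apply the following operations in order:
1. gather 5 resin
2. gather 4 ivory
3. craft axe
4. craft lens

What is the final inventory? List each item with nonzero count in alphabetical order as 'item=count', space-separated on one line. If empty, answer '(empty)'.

After 1 (gather 5 resin): resin=5
After 2 (gather 4 ivory): ivory=4 resin=5
After 3 (craft axe): axe=4 ivory=3 resin=3
After 4 (craft lens): axe=3 ivory=3 lens=4 resin=3

Answer: axe=3 ivory=3 lens=4 resin=3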